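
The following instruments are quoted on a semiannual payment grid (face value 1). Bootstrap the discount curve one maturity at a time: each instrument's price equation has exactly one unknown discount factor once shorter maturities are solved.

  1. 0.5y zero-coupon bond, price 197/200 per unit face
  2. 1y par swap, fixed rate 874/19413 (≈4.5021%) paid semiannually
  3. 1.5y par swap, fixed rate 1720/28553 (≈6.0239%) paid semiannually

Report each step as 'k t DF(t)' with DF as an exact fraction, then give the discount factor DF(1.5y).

1 1/2 197/200
2 1 9563/10000
3 3/2 457/500
DF(1.5y) = 457/500 ≈ 0.914000

step 1 [0.5y] zero: DF = P = 197/200 ≈ 0.985000
step 2 [1y] swap r/2=437/19413: DF=(1 − 437/19413·(0.985000))/(1+437/19413) = 9563/10000 ≈ 0.956300
step 3 [1.5y] swap r/2=860/28553: DF=(1 − 860/28553·(0.985000+0.956300))/(1+860/28553) = 457/500 ≈ 0.914000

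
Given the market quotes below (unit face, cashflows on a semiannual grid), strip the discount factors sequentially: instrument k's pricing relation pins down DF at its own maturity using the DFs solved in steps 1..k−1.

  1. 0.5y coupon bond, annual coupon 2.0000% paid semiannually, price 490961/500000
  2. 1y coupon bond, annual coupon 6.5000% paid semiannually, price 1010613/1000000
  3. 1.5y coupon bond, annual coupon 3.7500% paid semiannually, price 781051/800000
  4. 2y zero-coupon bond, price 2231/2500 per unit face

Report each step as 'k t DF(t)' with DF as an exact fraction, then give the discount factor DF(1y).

1 1/2 4861/5000
2 1 4741/5000
3 3/2 923/1000
4 2 2231/2500
DF(1y) = 4741/5000 ≈ 0.948200

step 1 [0.5y] bond c/2=1/100: DF=(490961/500000 − 1/100·(0))/(1+1/100) = 4861/5000 ≈ 0.972200
step 2 [1y] bond c/2=13/400: DF=(1010613/1000000 − 13/400·(0.972200))/(1+13/400) = 4741/5000 ≈ 0.948200
step 3 [1.5y] bond c/2=3/160: DF=(781051/800000 − 3/160·(0.972200+0.948200))/(1+3/160) = 923/1000 ≈ 0.923000
step 4 [2y] zero: DF = P = 2231/2500 ≈ 0.892400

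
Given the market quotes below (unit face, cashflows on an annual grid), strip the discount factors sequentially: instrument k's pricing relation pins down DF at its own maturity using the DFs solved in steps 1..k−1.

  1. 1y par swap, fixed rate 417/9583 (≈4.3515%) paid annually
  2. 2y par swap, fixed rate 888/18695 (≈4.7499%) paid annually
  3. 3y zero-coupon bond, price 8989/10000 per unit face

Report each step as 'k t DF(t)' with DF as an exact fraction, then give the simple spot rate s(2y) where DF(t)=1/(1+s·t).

1 1 9583/10000
2 2 1139/1250
3 3 8989/10000
s(2y) = (1/(1139/1250) − 1)/(2) = 111/2278 ≈ 4.8727%

step 1 [1y] swap r/1=417/9583: DF=(1 − 417/9583·(0))/(1+417/9583) = 9583/10000 ≈ 0.958300
step 2 [2y] swap r/1=888/18695: DF=(1 − 888/18695·(0.958300))/(1+888/18695) = 1139/1250 ≈ 0.911200
step 3 [3y] zero: DF = P = 8989/10000 ≈ 0.898900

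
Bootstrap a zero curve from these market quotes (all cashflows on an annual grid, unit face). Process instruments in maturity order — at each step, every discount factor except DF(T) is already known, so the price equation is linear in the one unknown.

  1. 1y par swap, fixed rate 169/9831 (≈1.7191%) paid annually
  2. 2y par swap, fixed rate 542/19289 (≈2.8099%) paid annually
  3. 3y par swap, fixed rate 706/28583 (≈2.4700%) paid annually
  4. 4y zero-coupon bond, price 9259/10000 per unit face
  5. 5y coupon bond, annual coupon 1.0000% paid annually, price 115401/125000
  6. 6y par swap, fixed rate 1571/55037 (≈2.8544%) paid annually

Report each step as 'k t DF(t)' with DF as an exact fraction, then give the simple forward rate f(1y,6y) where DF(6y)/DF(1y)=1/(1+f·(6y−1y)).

step 1 [1y] swap r/1=169/9831: DF=(1 − 169/9831·(0))/(1+169/9831) = 9831/10000 ≈ 0.983100
step 2 [2y] swap r/1=542/19289: DF=(1 − 542/19289·(0.983100))/(1+542/19289) = 4729/5000 ≈ 0.945800
step 3 [3y] swap r/1=706/28583: DF=(1 − 706/28583·(0.983100+0.945800))/(1+706/28583) = 4647/5000 ≈ 0.929400
step 4 [4y] zero: DF = P = 9259/10000 ≈ 0.925900
step 5 [5y] bond c/1=1/100: DF=(115401/125000 − 1/100·(0.983100+0.945800+0.929400+0.925900))/(1+1/100) = 4383/5000 ≈ 0.876600
step 6 [6y] swap r/1=1571/55037: DF=(1 − 1571/55037·(0.983100+0.945800+0.929400+0.925900+0.876600))/(1+1571/55037) = 8429/10000 ≈ 0.842900

1 1 9831/10000
2 2 4729/5000
3 3 4647/5000
4 4 9259/10000
5 5 4383/5000
6 6 8429/10000
f(1y,6y) = ((9831/10000)/(8429/10000) − 1)/(5) = 1402/42145 ≈ 3.3266%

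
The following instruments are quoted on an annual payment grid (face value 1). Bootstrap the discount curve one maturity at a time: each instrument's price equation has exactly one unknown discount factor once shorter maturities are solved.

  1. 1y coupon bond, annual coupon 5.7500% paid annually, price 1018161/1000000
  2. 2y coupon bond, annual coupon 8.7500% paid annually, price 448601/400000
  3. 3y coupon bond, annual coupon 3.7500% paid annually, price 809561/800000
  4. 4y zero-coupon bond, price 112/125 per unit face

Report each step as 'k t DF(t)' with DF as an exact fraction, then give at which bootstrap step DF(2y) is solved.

step 1 [1y] bond c/1=23/400: DF=(1018161/1000000 − 23/400·(0))/(1+23/400) = 2407/2500 ≈ 0.962800
step 2 [2y] bond c/1=7/80: DF=(448601/400000 − 7/80·(0.962800))/(1+7/80) = 4769/5000 ≈ 0.953800
step 3 [3y] bond c/1=3/80: DF=(809561/800000 − 3/80·(0.962800+0.953800))/(1+3/80) = 9061/10000 ≈ 0.906100
step 4 [4y] zero: DF = P = 112/125 ≈ 0.896000

1 1 2407/2500
2 2 4769/5000
3 3 9061/10000
4 4 112/125
DF(2y) is solved at step 2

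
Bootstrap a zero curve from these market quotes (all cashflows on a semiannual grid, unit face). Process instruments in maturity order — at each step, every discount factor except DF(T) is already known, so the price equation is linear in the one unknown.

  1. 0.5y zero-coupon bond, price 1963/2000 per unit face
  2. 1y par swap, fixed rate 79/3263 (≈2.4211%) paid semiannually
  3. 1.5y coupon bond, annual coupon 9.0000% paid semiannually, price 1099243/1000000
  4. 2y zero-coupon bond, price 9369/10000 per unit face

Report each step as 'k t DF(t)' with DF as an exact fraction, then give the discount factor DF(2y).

step 1 [0.5y] zero: DF = P = 1963/2000 ≈ 0.981500
step 2 [1y] swap r/2=79/6526: DF=(1 − 79/6526·(0.981500))/(1+79/6526) = 9763/10000 ≈ 0.976300
step 3 [1.5y] bond c/2=9/200: DF=(1099243/1000000 − 9/200·(0.981500+0.976300))/(1+9/200) = 2419/2500 ≈ 0.967600
step 4 [2y] zero: DF = P = 9369/10000 ≈ 0.936900

1 1/2 1963/2000
2 1 9763/10000
3 3/2 2419/2500
4 2 9369/10000
DF(2y) = 9369/10000 ≈ 0.936900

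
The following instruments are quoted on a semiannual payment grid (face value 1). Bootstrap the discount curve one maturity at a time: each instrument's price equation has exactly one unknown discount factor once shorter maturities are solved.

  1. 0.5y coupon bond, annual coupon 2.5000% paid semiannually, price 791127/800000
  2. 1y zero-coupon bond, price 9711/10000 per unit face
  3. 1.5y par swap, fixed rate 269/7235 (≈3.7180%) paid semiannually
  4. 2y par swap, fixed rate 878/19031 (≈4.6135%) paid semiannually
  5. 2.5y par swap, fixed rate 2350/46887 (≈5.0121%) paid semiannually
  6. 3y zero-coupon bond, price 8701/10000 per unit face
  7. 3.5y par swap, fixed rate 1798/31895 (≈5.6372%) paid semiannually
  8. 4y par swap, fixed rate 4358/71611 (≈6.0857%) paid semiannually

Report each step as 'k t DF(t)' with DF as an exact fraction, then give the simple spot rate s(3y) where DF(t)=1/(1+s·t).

step 1 [0.5y] bond c/2=1/80: DF=(791127/800000 − 1/80·(0))/(1+1/80) = 9767/10000 ≈ 0.976700
step 2 [1y] zero: DF = P = 9711/10000 ≈ 0.971100
step 3 [1.5y] swap r/2=269/14470: DF=(1 − 269/14470·(0.976700+0.971100))/(1+269/14470) = 4731/5000 ≈ 0.946200
step 4 [2y] swap r/2=439/19031: DF=(1 − 439/19031·(0.976700+0.971100+0.946200))/(1+439/19031) = 4561/5000 ≈ 0.912200
step 5 [2.5y] swap r/2=1175/46887: DF=(1 − 1175/46887·(0.976700+0.971100+0.946200+0.912200))/(1+1175/46887) = 353/400 ≈ 0.882500
step 6 [3y] zero: DF = P = 8701/10000 ≈ 0.870100
step 7 [3.5y] swap r/2=899/31895: DF=(1 − 899/31895·(0.976700+0.971100+0.946200+0.912200+0.882500+0.870100))/(1+899/31895) = 4101/5000 ≈ 0.820200
step 8 [4y] swap r/2=2179/71611: DF=(1 − 2179/71611·(0.976700+0.971100+0.946200+0.912200+0.882500+0.870100+0.820200))/(1+2179/71611) = 7821/10000 ≈ 0.782100

1 1/2 9767/10000
2 1 9711/10000
3 3/2 4731/5000
4 2 4561/5000
5 5/2 353/400
6 3 8701/10000
7 7/2 4101/5000
8 4 7821/10000
s(3y) = (1/(8701/10000) − 1)/(3) = 433/8701 ≈ 4.9764%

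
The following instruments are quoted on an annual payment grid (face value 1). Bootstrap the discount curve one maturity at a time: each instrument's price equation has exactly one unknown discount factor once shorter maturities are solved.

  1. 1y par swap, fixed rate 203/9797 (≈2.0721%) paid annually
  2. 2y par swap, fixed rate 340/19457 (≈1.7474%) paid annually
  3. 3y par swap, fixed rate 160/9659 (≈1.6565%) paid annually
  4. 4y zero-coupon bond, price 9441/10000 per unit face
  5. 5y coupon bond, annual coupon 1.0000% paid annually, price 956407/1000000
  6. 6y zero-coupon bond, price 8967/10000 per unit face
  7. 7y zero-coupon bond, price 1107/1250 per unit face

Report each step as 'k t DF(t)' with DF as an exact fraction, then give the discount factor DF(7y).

step 1 [1y] swap r/1=203/9797: DF=(1 − 203/9797·(0))/(1+203/9797) = 9797/10000 ≈ 0.979700
step 2 [2y] swap r/1=340/19457: DF=(1 − 340/19457·(0.979700))/(1+340/19457) = 483/500 ≈ 0.966000
step 3 [3y] swap r/1=160/9659: DF=(1 − 160/9659·(0.979700+0.966000))/(1+160/9659) = 119/125 ≈ 0.952000
step 4 [4y] zero: DF = P = 9441/10000 ≈ 0.944100
step 5 [5y] bond c/1=1/100: DF=(956407/1000000 − 1/100·(0.979700+0.966000+0.952000+0.944100))/(1+1/100) = 9089/10000 ≈ 0.908900
step 6 [6y] zero: DF = P = 8967/10000 ≈ 0.896700
step 7 [7y] zero: DF = P = 1107/1250 ≈ 0.885600

1 1 9797/10000
2 2 483/500
3 3 119/125
4 4 9441/10000
5 5 9089/10000
6 6 8967/10000
7 7 1107/1250
DF(7y) = 1107/1250 ≈ 0.885600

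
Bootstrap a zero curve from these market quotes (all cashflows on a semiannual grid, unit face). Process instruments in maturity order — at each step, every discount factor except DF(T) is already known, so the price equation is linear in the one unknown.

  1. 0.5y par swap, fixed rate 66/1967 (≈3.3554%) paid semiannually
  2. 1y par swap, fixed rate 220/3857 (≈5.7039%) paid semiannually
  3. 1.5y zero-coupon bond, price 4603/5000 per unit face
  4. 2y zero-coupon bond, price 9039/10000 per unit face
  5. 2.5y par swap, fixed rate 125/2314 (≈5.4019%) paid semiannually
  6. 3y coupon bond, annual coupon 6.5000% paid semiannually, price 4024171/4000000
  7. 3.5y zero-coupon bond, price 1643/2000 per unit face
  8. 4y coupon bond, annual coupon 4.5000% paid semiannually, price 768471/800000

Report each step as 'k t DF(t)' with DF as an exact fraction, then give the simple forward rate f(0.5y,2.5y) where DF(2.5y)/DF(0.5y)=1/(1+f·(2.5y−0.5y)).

step 1 [0.5y] swap r/2=33/1967: DF=(1 − 33/1967·(0))/(1+33/1967) = 1967/2000 ≈ 0.983500
step 2 [1y] swap r/2=110/3857: DF=(1 − 110/3857·(0.983500))/(1+110/3857) = 189/200 ≈ 0.945000
step 3 [1.5y] zero: DF = P = 4603/5000 ≈ 0.920600
step 4 [2y] zero: DF = P = 9039/10000 ≈ 0.903900
step 5 [2.5y] swap r/2=125/4628: DF=(1 − 125/4628·(0.983500+0.945000+0.920600+0.903900))/(1+125/4628) = 7/8 ≈ 0.875000
step 6 [3y] bond c/2=13/400: DF=(4024171/4000000 − 13/400·(0.983500+0.945000+0.920600+0.903900+0.875000))/(1+13/400) = 8287/10000 ≈ 0.828700
step 7 [3.5y] zero: DF = P = 1643/2000 ≈ 0.821500
step 8 [4y] bond c/2=9/400: DF=(768471/800000 − 9/400·(0.983500+0.945000+0.920600+0.903900+0.875000+0.828700+0.821500))/(1+9/400) = 8013/10000 ≈ 0.801300

1 1/2 1967/2000
2 1 189/200
3 3/2 4603/5000
4 2 9039/10000
5 5/2 7/8
6 3 8287/10000
7 7/2 1643/2000
8 4 8013/10000
f(0.5y,2.5y) = ((1967/2000)/(7/8) − 1)/(2) = 31/500 ≈ 6.2000%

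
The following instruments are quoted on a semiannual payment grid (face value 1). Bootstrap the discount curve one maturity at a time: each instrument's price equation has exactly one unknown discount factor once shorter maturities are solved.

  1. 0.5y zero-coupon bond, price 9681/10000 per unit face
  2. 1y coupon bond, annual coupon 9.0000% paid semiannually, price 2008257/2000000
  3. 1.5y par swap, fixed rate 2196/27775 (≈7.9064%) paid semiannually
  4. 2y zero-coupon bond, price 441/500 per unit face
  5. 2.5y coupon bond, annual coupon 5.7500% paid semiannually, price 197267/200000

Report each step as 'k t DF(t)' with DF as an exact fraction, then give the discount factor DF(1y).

1 1/2 9681/10000
2 1 1149/1250
3 3/2 4451/5000
4 2 441/500
5 5/2 1713/2000
DF(1y) = 1149/1250 ≈ 0.919200

step 1 [0.5y] zero: DF = P = 9681/10000 ≈ 0.968100
step 2 [1y] bond c/2=9/200: DF=(2008257/2000000 − 9/200·(0.968100))/(1+9/200) = 1149/1250 ≈ 0.919200
step 3 [1.5y] swap r/2=1098/27775: DF=(1 − 1098/27775·(0.968100+0.919200))/(1+1098/27775) = 4451/5000 ≈ 0.890200
step 4 [2y] zero: DF = P = 441/500 ≈ 0.882000
step 5 [2.5y] bond c/2=23/800: DF=(197267/200000 − 23/800·(0.968100+0.919200+0.890200+0.882000))/(1+23/800) = 1713/2000 ≈ 0.856500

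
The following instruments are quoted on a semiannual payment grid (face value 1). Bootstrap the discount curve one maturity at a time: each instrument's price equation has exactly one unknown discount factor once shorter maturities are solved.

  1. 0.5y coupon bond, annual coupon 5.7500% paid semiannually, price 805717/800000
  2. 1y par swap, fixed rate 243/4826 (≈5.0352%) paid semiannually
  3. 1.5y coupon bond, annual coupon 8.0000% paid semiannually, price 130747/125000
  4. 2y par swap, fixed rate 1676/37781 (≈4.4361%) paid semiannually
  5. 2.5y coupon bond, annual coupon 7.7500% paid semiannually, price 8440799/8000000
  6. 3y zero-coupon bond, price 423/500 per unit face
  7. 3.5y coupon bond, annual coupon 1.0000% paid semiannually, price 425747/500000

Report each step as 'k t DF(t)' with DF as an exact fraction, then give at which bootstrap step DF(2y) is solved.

1 1/2 979/1000
2 1 4757/5000
3 3/2 1863/2000
4 2 4581/5000
5 5/2 2187/2500
6 3 423/500
7 7/2 8199/10000
DF(2y) is solved at step 4

step 1 [0.5y] bond c/2=23/800: DF=(805717/800000 − 23/800·(0))/(1+23/800) = 979/1000 ≈ 0.979000
step 2 [1y] swap r/2=243/9652: DF=(1 − 243/9652·(0.979000))/(1+243/9652) = 4757/5000 ≈ 0.951400
step 3 [1.5y] bond c/2=1/25: DF=(130747/125000 − 1/25·(0.979000+0.951400))/(1+1/25) = 1863/2000 ≈ 0.931500
step 4 [2y] swap r/2=838/37781: DF=(1 − 838/37781·(0.979000+0.951400+0.931500))/(1+838/37781) = 4581/5000 ≈ 0.916200
step 5 [2.5y] bond c/2=31/800: DF=(8440799/8000000 − 31/800·(0.979000+0.951400+0.931500+0.916200))/(1+31/800) = 2187/2500 ≈ 0.874800
step 6 [3y] zero: DF = P = 423/500 ≈ 0.846000
step 7 [3.5y] bond c/2=1/200: DF=(425747/500000 − 1/200·(0.979000+0.951400+0.931500+0.916200+0.874800+0.846000))/(1+1/200) = 8199/10000 ≈ 0.819900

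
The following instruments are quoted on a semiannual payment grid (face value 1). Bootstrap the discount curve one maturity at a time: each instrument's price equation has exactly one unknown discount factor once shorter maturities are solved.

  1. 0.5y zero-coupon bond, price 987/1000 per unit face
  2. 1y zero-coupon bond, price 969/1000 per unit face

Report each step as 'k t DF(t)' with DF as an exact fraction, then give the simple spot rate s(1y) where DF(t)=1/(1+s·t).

step 1 [0.5y] zero: DF = P = 987/1000 ≈ 0.987000
step 2 [1y] zero: DF = P = 969/1000 ≈ 0.969000

1 1/2 987/1000
2 1 969/1000
s(1y) = (1/(969/1000) − 1)/(1) = 31/969 ≈ 3.1992%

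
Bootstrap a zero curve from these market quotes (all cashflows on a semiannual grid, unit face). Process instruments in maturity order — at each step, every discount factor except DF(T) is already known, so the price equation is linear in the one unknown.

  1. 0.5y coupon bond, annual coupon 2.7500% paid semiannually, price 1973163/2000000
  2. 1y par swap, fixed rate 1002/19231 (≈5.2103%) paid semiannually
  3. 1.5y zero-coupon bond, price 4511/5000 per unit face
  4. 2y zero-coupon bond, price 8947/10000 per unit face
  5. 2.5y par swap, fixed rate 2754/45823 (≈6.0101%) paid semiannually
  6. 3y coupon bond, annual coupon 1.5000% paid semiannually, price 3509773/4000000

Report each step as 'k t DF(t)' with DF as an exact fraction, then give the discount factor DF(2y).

step 1 [0.5y] bond c/2=11/800: DF=(1973163/2000000 − 11/800·(0))/(1+11/800) = 2433/2500 ≈ 0.973200
step 2 [1y] swap r/2=501/19231: DF=(1 − 501/19231·(0.973200))/(1+501/19231) = 9499/10000 ≈ 0.949900
step 3 [1.5y] zero: DF = P = 4511/5000 ≈ 0.902200
step 4 [2y] zero: DF = P = 8947/10000 ≈ 0.894700
step 5 [2.5y] swap r/2=1377/45823: DF=(1 − 1377/45823·(0.973200+0.949900+0.902200+0.894700))/(1+1377/45823) = 8623/10000 ≈ 0.862300
step 6 [3y] bond c/2=3/400: DF=(3509773/4000000 − 3/400·(0.973200+0.949900+0.902200+0.894700+0.862300))/(1+3/400) = 523/625 ≈ 0.836800

1 1/2 2433/2500
2 1 9499/10000
3 3/2 4511/5000
4 2 8947/10000
5 5/2 8623/10000
6 3 523/625
DF(2y) = 8947/10000 ≈ 0.894700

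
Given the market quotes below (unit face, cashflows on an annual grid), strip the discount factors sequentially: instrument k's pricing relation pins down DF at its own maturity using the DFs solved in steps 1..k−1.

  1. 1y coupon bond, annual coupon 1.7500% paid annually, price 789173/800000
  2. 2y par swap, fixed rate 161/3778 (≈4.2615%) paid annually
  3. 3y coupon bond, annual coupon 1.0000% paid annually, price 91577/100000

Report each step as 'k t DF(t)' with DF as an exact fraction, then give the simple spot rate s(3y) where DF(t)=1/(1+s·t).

step 1 [1y] bond c/1=7/400: DF=(789173/800000 − 7/400·(0))/(1+7/400) = 1939/2000 ≈ 0.969500
step 2 [2y] swap r/1=161/3778: DF=(1 − 161/3778·(0.969500))/(1+161/3778) = 1839/2000 ≈ 0.919500
step 3 [3y] bond c/1=1/100: DF=(91577/100000 − 1/100·(0.969500+0.919500))/(1+1/100) = 111/125 ≈ 0.888000

1 1 1939/2000
2 2 1839/2000
3 3 111/125
s(3y) = (1/(111/125) − 1)/(3) = 14/333 ≈ 4.2042%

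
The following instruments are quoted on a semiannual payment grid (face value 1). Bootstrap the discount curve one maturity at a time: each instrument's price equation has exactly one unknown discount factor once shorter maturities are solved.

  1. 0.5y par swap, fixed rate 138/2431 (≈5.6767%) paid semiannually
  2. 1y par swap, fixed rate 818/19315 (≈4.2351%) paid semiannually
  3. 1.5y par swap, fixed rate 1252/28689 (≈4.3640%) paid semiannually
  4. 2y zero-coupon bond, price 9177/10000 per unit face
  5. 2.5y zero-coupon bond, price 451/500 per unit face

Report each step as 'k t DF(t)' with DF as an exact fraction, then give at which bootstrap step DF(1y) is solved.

step 1 [0.5y] swap r/2=69/2431: DF=(1 − 69/2431·(0))/(1+69/2431) = 2431/2500 ≈ 0.972400
step 2 [1y] swap r/2=409/19315: DF=(1 − 409/19315·(0.972400))/(1+409/19315) = 9591/10000 ≈ 0.959100
step 3 [1.5y] swap r/2=626/28689: DF=(1 − 626/28689·(0.972400+0.959100))/(1+626/28689) = 4687/5000 ≈ 0.937400
step 4 [2y] zero: DF = P = 9177/10000 ≈ 0.917700
step 5 [2.5y] zero: DF = P = 451/500 ≈ 0.902000

1 1/2 2431/2500
2 1 9591/10000
3 3/2 4687/5000
4 2 9177/10000
5 5/2 451/500
DF(1y) is solved at step 2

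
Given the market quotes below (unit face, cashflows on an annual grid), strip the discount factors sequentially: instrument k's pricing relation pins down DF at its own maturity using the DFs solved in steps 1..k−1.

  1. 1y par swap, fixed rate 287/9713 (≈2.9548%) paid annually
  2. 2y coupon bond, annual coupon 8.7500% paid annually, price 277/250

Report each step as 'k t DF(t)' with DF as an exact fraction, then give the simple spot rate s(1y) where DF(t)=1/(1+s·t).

1 1 9713/10000
2 2 9407/10000
s(1y) = (1/(9713/10000) − 1)/(1) = 287/9713 ≈ 2.9548%

step 1 [1y] swap r/1=287/9713: DF=(1 − 287/9713·(0))/(1+287/9713) = 9713/10000 ≈ 0.971300
step 2 [2y] bond c/1=7/80: DF=(277/250 − 7/80·(0.971300))/(1+7/80) = 9407/10000 ≈ 0.940700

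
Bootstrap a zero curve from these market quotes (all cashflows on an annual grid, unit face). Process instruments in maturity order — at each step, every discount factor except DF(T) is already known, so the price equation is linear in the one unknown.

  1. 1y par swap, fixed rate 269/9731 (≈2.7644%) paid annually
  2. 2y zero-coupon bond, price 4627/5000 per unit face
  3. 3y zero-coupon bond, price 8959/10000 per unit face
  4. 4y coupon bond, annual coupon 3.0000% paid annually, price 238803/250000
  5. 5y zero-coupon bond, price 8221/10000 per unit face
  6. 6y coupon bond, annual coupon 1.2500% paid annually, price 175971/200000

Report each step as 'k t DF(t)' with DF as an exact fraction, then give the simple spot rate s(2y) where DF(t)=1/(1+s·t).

step 1 [1y] swap r/1=269/9731: DF=(1 − 269/9731·(0))/(1+269/9731) = 9731/10000 ≈ 0.973100
step 2 [2y] zero: DF = P = 4627/5000 ≈ 0.925400
step 3 [3y] zero: DF = P = 8959/10000 ≈ 0.895900
step 4 [4y] bond c/1=3/100: DF=(238803/250000 − 3/100·(0.973100+0.925400+0.895900))/(1+3/100) = 423/500 ≈ 0.846000
step 5 [5y] zero: DF = P = 8221/10000 ≈ 0.822100
step 6 [6y] bond c/1=1/80: DF=(175971/200000 − 1/80·(0.973100+0.925400+0.895900+0.846000+0.822100))/(1+1/80) = 8139/10000 ≈ 0.813900

1 1 9731/10000
2 2 4627/5000
3 3 8959/10000
4 4 423/500
5 5 8221/10000
6 6 8139/10000
s(2y) = (1/(4627/5000) − 1)/(2) = 373/9254 ≈ 4.0307%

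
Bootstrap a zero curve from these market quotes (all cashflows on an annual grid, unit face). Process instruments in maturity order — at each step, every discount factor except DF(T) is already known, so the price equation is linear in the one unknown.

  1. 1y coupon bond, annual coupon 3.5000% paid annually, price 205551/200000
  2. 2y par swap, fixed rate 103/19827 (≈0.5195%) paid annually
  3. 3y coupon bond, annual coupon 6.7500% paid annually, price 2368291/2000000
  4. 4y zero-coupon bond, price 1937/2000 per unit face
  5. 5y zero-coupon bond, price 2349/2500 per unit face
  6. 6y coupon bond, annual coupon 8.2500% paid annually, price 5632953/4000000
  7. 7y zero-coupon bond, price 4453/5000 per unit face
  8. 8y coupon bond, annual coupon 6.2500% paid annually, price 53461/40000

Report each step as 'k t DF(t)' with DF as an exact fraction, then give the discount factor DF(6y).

step 1 [1y] bond c/1=7/200: DF=(205551/200000 − 7/200·(0))/(1+7/200) = 993/1000 ≈ 0.993000
step 2 [2y] swap r/1=103/19827: DF=(1 − 103/19827·(0.993000))/(1+103/19827) = 9897/10000 ≈ 0.989700
step 3 [3y] bond c/1=27/400: DF=(2368291/2000000 − 27/400·(0.993000+0.989700))/(1+27/400) = 9839/10000 ≈ 0.983900
step 4 [4y] zero: DF = P = 1937/2000 ≈ 0.968500
step 5 [5y] zero: DF = P = 2349/2500 ≈ 0.939600
step 6 [6y] bond c/1=33/400: DF=(5632953/4000000 − 33/400·(0.993000+0.989700+0.983900+0.968500+0.939600))/(1+33/400) = 4647/5000 ≈ 0.929400
step 7 [7y] zero: DF = P = 4453/5000 ≈ 0.890600
step 8 [8y] bond c/1=1/16: DF=(53461/40000 − 1/16·(0.993000+0.989700+0.983900+0.968500+0.939600+0.929400+0.890600))/(1+1/16) = 8641/10000 ≈ 0.864100

1 1 993/1000
2 2 9897/10000
3 3 9839/10000
4 4 1937/2000
5 5 2349/2500
6 6 4647/5000
7 7 4453/5000
8 8 8641/10000
DF(6y) = 4647/5000 ≈ 0.929400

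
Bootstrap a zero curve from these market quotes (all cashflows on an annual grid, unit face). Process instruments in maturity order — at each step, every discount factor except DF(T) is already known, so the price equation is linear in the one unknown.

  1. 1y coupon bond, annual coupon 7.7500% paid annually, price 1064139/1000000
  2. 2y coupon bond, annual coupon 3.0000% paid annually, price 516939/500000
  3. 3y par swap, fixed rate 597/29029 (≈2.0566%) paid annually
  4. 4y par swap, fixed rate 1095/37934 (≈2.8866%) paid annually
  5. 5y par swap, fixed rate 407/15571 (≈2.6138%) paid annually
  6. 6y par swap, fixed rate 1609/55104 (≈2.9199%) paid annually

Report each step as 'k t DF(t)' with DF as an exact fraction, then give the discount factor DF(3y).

1 1 2469/2500
2 2 39/40
3 3 9403/10000
4 4 1781/2000
5 5 8779/10000
6 6 8391/10000
DF(3y) = 9403/10000 ≈ 0.940300

step 1 [1y] bond c/1=31/400: DF=(1064139/1000000 − 31/400·(0))/(1+31/400) = 2469/2500 ≈ 0.987600
step 2 [2y] bond c/1=3/100: DF=(516939/500000 − 3/100·(0.987600))/(1+3/100) = 39/40 ≈ 0.975000
step 3 [3y] swap r/1=597/29029: DF=(1 − 597/29029·(0.987600+0.975000))/(1+597/29029) = 9403/10000 ≈ 0.940300
step 4 [4y] swap r/1=1095/37934: DF=(1 − 1095/37934·(0.987600+0.975000+0.940300))/(1+1095/37934) = 1781/2000 ≈ 0.890500
step 5 [5y] swap r/1=407/15571: DF=(1 − 407/15571·(0.987600+0.975000+0.940300+0.890500))/(1+407/15571) = 8779/10000 ≈ 0.877900
step 6 [6y] swap r/1=1609/55104: DF=(1 − 1609/55104·(0.987600+0.975000+0.940300+0.890500+0.877900))/(1+1609/55104) = 8391/10000 ≈ 0.839100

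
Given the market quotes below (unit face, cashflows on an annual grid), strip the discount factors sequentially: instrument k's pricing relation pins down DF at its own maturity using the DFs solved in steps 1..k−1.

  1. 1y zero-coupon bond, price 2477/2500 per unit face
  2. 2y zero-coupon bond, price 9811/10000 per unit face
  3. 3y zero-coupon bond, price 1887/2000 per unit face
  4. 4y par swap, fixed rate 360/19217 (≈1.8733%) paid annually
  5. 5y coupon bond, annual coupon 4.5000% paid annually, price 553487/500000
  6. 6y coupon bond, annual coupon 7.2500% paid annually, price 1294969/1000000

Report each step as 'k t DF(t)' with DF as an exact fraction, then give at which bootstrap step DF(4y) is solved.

1 1 2477/2500
2 2 9811/10000
3 3 1887/2000
4 4 116/125
5 5 4469/5000
6 6 1109/1250
DF(4y) is solved at step 4

step 1 [1y] zero: DF = P = 2477/2500 ≈ 0.990800
step 2 [2y] zero: DF = P = 9811/10000 ≈ 0.981100
step 3 [3y] zero: DF = P = 1887/2000 ≈ 0.943500
step 4 [4y] swap r/1=360/19217: DF=(1 − 360/19217·(0.990800+0.981100+0.943500))/(1+360/19217) = 116/125 ≈ 0.928000
step 5 [5y] bond c/1=9/200: DF=(553487/500000 − 9/200·(0.990800+0.981100+0.943500+0.928000))/(1+9/200) = 4469/5000 ≈ 0.893800
step 6 [6y] bond c/1=29/400: DF=(1294969/1000000 − 29/400·(0.990800+0.981100+0.943500+0.928000+0.893800))/(1+29/400) = 1109/1250 ≈ 0.887200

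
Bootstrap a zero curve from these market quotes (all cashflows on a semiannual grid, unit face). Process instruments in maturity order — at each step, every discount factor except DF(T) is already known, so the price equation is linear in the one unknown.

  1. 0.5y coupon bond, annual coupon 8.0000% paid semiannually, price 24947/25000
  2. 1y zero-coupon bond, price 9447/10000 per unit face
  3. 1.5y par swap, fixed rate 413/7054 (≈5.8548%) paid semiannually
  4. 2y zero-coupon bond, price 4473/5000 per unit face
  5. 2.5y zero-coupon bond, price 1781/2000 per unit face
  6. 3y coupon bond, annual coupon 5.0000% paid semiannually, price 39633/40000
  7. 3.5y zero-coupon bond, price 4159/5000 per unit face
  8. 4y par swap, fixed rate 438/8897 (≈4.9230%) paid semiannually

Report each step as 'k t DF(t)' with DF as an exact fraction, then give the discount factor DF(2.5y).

1 1/2 1919/2000
2 1 9447/10000
3 3/2 4587/5000
4 2 4473/5000
5 5/2 1781/2000
6 3 8543/10000
7 7/2 4159/5000
8 4 1031/1250
DF(2.5y) = 1781/2000 ≈ 0.890500

step 1 [0.5y] bond c/2=1/25: DF=(24947/25000 − 1/25·(0))/(1+1/25) = 1919/2000 ≈ 0.959500
step 2 [1y] zero: DF = P = 9447/10000 ≈ 0.944700
step 3 [1.5y] swap r/2=413/14108: DF=(1 − 413/14108·(0.959500+0.944700))/(1+413/14108) = 4587/5000 ≈ 0.917400
step 4 [2y] zero: DF = P = 4473/5000 ≈ 0.894600
step 5 [2.5y] zero: DF = P = 1781/2000 ≈ 0.890500
step 6 [3y] bond c/2=1/40: DF=(39633/40000 − 1/40·(0.959500+0.944700+0.917400+0.894600+0.890500))/(1+1/40) = 8543/10000 ≈ 0.854300
step 7 [3.5y] zero: DF = P = 4159/5000 ≈ 0.831800
step 8 [4y] swap r/2=219/8897: DF=(1 − 219/8897·(0.959500+0.944700+0.917400+0.894600+0.890500+0.854300+0.831800))/(1+219/8897) = 1031/1250 ≈ 0.824800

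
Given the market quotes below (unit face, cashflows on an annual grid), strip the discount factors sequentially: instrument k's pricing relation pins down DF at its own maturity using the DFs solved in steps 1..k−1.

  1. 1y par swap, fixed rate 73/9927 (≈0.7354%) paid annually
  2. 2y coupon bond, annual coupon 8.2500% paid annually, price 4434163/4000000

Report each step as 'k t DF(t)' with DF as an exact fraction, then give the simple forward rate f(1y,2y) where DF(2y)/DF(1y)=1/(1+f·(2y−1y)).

step 1 [1y] swap r/1=73/9927: DF=(1 − 73/9927·(0))/(1+73/9927) = 9927/10000 ≈ 0.992700
step 2 [2y] bond c/1=33/400: DF=(4434163/4000000 − 33/400·(0.992700))/(1+33/400) = 2371/2500 ≈ 0.948400

1 1 9927/10000
2 2 2371/2500
f(1y,2y) = ((9927/10000)/(2371/2500) − 1)/(1) = 443/9484 ≈ 4.6710%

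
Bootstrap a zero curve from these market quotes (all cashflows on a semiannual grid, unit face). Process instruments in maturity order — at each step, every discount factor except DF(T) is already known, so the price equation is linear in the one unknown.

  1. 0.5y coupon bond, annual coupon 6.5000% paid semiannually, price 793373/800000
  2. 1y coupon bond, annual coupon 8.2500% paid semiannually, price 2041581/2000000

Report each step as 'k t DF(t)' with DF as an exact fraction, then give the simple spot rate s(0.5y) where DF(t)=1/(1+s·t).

step 1 [0.5y] bond c/2=13/400: DF=(793373/800000 − 13/400·(0))/(1+13/400) = 1921/2000 ≈ 0.960500
step 2 [1y] bond c/2=33/800: DF=(2041581/2000000 − 33/800·(0.960500))/(1+33/800) = 9423/10000 ≈ 0.942300

1 1/2 1921/2000
2 1 9423/10000
s(0.5y) = (1/(1921/2000) − 1)/(1/2) = 158/1921 ≈ 8.2249%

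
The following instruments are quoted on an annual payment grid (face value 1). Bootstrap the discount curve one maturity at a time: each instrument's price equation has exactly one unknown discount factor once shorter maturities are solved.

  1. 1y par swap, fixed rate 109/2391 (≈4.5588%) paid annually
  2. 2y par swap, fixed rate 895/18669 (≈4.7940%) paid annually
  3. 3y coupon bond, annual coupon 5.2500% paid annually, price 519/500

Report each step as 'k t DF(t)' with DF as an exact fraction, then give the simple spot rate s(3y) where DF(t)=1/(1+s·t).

step 1 [1y] swap r/1=109/2391: DF=(1 − 109/2391·(0))/(1+109/2391) = 2391/2500 ≈ 0.956400
step 2 [2y] swap r/1=895/18669: DF=(1 − 895/18669·(0.956400))/(1+895/18669) = 1821/2000 ≈ 0.910500
step 3 [3y] bond c/1=21/400: DF=(519/500 − 21/400·(0.956400+0.910500))/(1+21/400) = 8931/10000 ≈ 0.893100

1 1 2391/2500
2 2 1821/2000
3 3 8931/10000
s(3y) = (1/(8931/10000) − 1)/(3) = 1069/26793 ≈ 3.9898%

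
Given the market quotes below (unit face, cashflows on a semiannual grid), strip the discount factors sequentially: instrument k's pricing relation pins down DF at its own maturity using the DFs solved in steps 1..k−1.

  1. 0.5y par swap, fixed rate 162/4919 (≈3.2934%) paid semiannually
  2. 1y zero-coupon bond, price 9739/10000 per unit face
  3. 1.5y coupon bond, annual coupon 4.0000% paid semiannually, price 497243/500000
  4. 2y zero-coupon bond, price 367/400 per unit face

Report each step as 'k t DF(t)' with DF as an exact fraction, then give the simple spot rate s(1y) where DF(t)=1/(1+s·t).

step 1 [0.5y] swap r/2=81/4919: DF=(1 − 81/4919·(0))/(1+81/4919) = 4919/5000 ≈ 0.983800
step 2 [1y] zero: DF = P = 9739/10000 ≈ 0.973900
step 3 [1.5y] bond c/2=1/50: DF=(497243/500000 − 1/50·(0.983800+0.973900))/(1+1/50) = 4683/5000 ≈ 0.936600
step 4 [2y] zero: DF = P = 367/400 ≈ 0.917500

1 1/2 4919/5000
2 1 9739/10000
3 3/2 4683/5000
4 2 367/400
s(1y) = (1/(9739/10000) − 1)/(1) = 261/9739 ≈ 2.6799%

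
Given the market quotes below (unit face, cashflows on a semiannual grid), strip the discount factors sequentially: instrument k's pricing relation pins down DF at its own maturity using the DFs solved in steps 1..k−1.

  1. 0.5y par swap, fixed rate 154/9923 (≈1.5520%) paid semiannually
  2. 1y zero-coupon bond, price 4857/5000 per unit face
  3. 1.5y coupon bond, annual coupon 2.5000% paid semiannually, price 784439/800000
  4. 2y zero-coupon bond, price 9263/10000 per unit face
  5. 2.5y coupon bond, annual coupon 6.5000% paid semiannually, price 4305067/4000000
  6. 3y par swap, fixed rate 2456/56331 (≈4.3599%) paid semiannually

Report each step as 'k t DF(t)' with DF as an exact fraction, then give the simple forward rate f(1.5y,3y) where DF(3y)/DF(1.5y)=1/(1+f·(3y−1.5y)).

step 1 [0.5y] swap r/2=77/9923: DF=(1 − 77/9923·(0))/(1+77/9923) = 9923/10000 ≈ 0.992300
step 2 [1y] zero: DF = P = 4857/5000 ≈ 0.971400
step 3 [1.5y] bond c/2=1/80: DF=(784439/800000 − 1/80·(0.992300+0.971400))/(1+1/80) = 4721/5000 ≈ 0.944200
step 4 [2y] zero: DF = P = 9263/10000 ≈ 0.926300
step 5 [2.5y] bond c/2=13/400: DF=(4305067/4000000 − 13/400·(0.992300+0.971400+0.944200+0.926300))/(1+13/400) = 9217/10000 ≈ 0.921700
step 6 [3y] swap r/2=1228/56331: DF=(1 − 1228/56331·(0.992300+0.971400+0.944200+0.926300+0.921700))/(1+1228/56331) = 2193/2500 ≈ 0.877200

1 1/2 9923/10000
2 1 4857/5000
3 3/2 4721/5000
4 2 9263/10000
5 5/2 9217/10000
6 3 2193/2500
f(1.5y,3y) = ((4721/5000)/(2193/2500) − 1)/(3/2) = 335/6579 ≈ 5.0920%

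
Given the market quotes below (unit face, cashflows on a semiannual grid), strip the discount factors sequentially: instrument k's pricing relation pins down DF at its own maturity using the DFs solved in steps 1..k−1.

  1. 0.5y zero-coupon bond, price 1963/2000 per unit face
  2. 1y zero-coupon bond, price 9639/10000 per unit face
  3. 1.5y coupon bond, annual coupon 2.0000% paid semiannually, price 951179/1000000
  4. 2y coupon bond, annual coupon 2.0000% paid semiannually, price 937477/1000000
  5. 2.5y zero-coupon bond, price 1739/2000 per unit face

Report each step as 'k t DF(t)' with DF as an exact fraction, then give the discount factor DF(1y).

step 1 [0.5y] zero: DF = P = 1963/2000 ≈ 0.981500
step 2 [1y] zero: DF = P = 9639/10000 ≈ 0.963900
step 3 [1.5y] bond c/2=1/100: DF=(951179/1000000 − 1/100·(0.981500+0.963900))/(1+1/100) = 369/400 ≈ 0.922500
step 4 [2y] bond c/2=1/100: DF=(937477/1000000 − 1/100·(0.981500+0.963900+0.922500))/(1+1/100) = 4499/5000 ≈ 0.899800
step 5 [2.5y] zero: DF = P = 1739/2000 ≈ 0.869500

1 1/2 1963/2000
2 1 9639/10000
3 3/2 369/400
4 2 4499/5000
5 5/2 1739/2000
DF(1y) = 9639/10000 ≈ 0.963900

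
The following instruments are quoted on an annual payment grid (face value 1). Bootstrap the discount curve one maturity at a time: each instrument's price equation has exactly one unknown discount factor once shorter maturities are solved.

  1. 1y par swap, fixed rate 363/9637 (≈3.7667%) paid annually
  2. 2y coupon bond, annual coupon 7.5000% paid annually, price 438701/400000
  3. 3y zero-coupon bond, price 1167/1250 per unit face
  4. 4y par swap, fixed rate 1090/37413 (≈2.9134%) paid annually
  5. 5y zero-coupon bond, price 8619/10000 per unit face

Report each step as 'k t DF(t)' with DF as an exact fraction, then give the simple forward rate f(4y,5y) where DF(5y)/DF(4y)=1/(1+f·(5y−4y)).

step 1 [1y] swap r/1=363/9637: DF=(1 − 363/9637·(0))/(1+363/9637) = 9637/10000 ≈ 0.963700
step 2 [2y] bond c/1=3/40: DF=(438701/400000 − 3/40·(0.963700))/(1+3/40) = 953/1000 ≈ 0.953000
step 3 [3y] zero: DF = P = 1167/1250 ≈ 0.933600
step 4 [4y] swap r/1=1090/37413: DF=(1 − 1090/37413·(0.963700+0.953000+0.933600))/(1+1090/37413) = 891/1000 ≈ 0.891000
step 5 [5y] zero: DF = P = 8619/10000 ≈ 0.861900

1 1 9637/10000
2 2 953/1000
3 3 1167/1250
4 4 891/1000
5 5 8619/10000
f(4y,5y) = ((891/1000)/(8619/10000) − 1)/(1) = 97/2873 ≈ 3.3763%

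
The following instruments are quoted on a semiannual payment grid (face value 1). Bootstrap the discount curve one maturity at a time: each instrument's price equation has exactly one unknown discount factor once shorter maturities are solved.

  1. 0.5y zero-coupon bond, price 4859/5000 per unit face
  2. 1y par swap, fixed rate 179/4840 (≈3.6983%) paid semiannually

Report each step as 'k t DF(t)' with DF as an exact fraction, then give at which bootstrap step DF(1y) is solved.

step 1 [0.5y] zero: DF = P = 4859/5000 ≈ 0.971800
step 2 [1y] swap r/2=179/9680: DF=(1 − 179/9680·(0.971800))/(1+179/9680) = 4821/5000 ≈ 0.964200

1 1/2 4859/5000
2 1 4821/5000
DF(1y) is solved at step 2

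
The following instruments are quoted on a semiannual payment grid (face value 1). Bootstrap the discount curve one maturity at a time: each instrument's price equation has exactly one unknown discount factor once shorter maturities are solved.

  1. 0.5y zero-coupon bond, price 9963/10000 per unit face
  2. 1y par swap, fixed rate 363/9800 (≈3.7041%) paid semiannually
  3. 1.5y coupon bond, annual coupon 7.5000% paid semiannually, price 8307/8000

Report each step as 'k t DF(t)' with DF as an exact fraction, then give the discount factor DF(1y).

step 1 [0.5y] zero: DF = P = 9963/10000 ≈ 0.996300
step 2 [1y] swap r/2=363/19600: DF=(1 − 363/19600·(0.996300))/(1+363/19600) = 9637/10000 ≈ 0.963700
step 3 [1.5y] bond c/2=3/80: DF=(8307/8000 − 3/80·(0.996300+0.963700))/(1+3/80) = 93/100 ≈ 0.930000

1 1/2 9963/10000
2 1 9637/10000
3 3/2 93/100
DF(1y) = 9637/10000 ≈ 0.963700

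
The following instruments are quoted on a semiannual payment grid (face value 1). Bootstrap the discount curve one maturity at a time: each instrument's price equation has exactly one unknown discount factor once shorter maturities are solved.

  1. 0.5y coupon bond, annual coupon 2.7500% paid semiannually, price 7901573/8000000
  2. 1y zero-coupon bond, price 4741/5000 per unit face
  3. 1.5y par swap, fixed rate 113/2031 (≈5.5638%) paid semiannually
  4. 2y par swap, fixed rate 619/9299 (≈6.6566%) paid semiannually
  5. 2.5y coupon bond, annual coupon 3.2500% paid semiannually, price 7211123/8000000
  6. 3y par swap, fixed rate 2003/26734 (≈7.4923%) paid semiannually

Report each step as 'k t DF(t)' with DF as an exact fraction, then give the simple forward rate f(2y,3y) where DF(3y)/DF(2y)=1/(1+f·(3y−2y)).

step 1 [0.5y] bond c/2=11/800: DF=(7901573/8000000 − 11/800·(0))/(1+11/800) = 9743/10000 ≈ 0.974300
step 2 [1y] zero: DF = P = 4741/5000 ≈ 0.948200
step 3 [1.5y] swap r/2=113/4062: DF=(1 − 113/4062·(0.974300+0.948200))/(1+113/4062) = 9209/10000 ≈ 0.920900
step 4 [2y] swap r/2=619/18598: DF=(1 − 619/18598·(0.974300+0.948200+0.920900))/(1+619/18598) = 4381/5000 ≈ 0.876200
step 5 [2.5y] bond c/2=13/800: DF=(7211123/8000000 − 13/800·(0.974300+0.948200+0.920900+0.876200))/(1+13/800) = 331/400 ≈ 0.827500
step 6 [3y] swap r/2=2003/53468: DF=(1 − 2003/53468·(0.974300+0.948200+0.920900+0.876200+0.827500))/(1+2003/53468) = 7997/10000 ≈ 0.799700

1 1/2 9743/10000
2 1 4741/5000
3 3/2 9209/10000
4 2 4381/5000
5 5/2 331/400
6 3 7997/10000
f(2y,3y) = ((4381/5000)/(7997/10000) − 1)/(1) = 765/7997 ≈ 9.5661%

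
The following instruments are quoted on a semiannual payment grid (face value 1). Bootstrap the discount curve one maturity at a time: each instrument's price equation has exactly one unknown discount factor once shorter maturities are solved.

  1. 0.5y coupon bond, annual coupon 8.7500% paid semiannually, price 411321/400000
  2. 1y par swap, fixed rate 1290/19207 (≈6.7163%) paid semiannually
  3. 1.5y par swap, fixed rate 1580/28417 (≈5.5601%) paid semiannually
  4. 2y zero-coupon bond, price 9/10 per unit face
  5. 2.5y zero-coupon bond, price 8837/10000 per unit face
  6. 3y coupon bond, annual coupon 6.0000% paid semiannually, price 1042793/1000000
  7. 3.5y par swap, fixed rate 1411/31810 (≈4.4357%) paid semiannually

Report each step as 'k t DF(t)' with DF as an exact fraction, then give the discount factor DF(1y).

1 1/2 2463/2500
2 1 1871/2000
3 3/2 921/1000
4 2 9/10
5 5/2 8837/10000
6 3 8777/10000
7 7/2 8589/10000
DF(1y) = 1871/2000 ≈ 0.935500

step 1 [0.5y] bond c/2=7/160: DF=(411321/400000 − 7/160·(0))/(1+7/160) = 2463/2500 ≈ 0.985200
step 2 [1y] swap r/2=645/19207: DF=(1 − 645/19207·(0.985200))/(1+645/19207) = 1871/2000 ≈ 0.935500
step 3 [1.5y] swap r/2=790/28417: DF=(1 − 790/28417·(0.985200+0.935500))/(1+790/28417) = 921/1000 ≈ 0.921000
step 4 [2y] zero: DF = P = 9/10 ≈ 0.900000
step 5 [2.5y] zero: DF = P = 8837/10000 ≈ 0.883700
step 6 [3y] bond c/2=3/100: DF=(1042793/1000000 − 3/100·(0.985200+0.935500+0.921000+0.900000+0.883700))/(1+3/100) = 8777/10000 ≈ 0.877700
step 7 [3.5y] swap r/2=1411/63620: DF=(1 − 1411/63620·(0.985200+0.935500+0.921000+0.900000+0.883700+0.877700))/(1+1411/63620) = 8589/10000 ≈ 0.858900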